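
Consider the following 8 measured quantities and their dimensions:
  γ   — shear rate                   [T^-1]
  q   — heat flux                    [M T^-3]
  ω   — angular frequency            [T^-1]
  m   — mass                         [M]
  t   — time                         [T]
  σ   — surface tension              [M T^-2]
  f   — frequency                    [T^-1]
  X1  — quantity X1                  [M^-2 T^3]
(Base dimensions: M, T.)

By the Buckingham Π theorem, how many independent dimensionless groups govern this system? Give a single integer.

6

Write exponents as rows M,T / cols γ,q,ω,m,t,σ,f,X1:
  M: [ 0  1  0  1  0  1  0 -2]
  T: [-1 -3 -1  0  1 -2 -1  3]
Echelon form has 2 nonzero rows (pivots: γ,q)
Π count = n − r = 8 − 2 = 6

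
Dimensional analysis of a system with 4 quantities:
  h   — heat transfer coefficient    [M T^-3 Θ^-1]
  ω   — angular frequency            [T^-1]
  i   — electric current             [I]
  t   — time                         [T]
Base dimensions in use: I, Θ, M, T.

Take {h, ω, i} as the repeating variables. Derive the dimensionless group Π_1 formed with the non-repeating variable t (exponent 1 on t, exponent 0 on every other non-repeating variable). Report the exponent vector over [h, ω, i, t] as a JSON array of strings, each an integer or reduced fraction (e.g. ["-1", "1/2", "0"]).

["0", "1", "0", "1"]

Write exponents as rows I,Θ,M,T / cols h,ω,i,t:
  I: [ 0  0  1  0]
  Θ: [-1  0  0  0]
  M: [ 1  0  0  0]
  T: [-3 -1  0  1]
Row reduction gives pivot columns h,ω,i; rank = 3
Pivot set = {h,ω,i}, free = {t}
RREF:
  r0: [   1    0    0    0]
  r1: [   0    1    0   -1]
  r2: [   0    0    1    0]
  r3: [   0    0    0    0]
Fix exponent of t at 1; solve each RREF row for its pivot's exponent:
  r0: exp(h) + (0)·1 = 0 ⇒ exp(h) = 0
  r1: exp(ω) + (-1)·1 = 0 ⇒ exp(ω) = 1
  r2: exp(i) + (0)·1 = 0 ⇒ exp(i) = 0
Π_1 = ω · t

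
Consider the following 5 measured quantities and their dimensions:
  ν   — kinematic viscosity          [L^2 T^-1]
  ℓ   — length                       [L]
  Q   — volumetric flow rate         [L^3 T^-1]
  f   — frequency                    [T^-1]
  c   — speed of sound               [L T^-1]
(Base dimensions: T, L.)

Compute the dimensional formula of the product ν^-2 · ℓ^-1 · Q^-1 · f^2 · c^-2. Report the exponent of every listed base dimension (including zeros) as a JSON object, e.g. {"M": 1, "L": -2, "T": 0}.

{"T": 3, "L": -10}

Write exponents as rows T,L / cols ν,ℓ,Q,f,c:
  T: [-1  0 -1 -1 -1]
  L: [ 2  1  3  0  1]
  [T]: (-2)·-1+(-1)·0+(-1)·-1+(2)·-1+(-2)·-1 = 3
  [L]: (-2)·2+(-1)·1+(-1)·3+(2)·0+(-2)·1 = -10
⇒ T^3 L^-10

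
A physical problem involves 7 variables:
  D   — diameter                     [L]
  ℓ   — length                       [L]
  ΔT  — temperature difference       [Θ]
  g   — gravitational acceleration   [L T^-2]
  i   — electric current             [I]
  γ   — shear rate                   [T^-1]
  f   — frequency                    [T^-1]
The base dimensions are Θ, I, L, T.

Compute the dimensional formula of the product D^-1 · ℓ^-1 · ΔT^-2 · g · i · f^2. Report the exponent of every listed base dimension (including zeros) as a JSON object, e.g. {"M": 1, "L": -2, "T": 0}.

{"Θ": -2, "I": 1, "L": -1, "T": -4}

Write exponents as rows Θ,I,L,T / cols D,ℓ,ΔT,g,i,γ,f:
  Θ: [ 0  0  1  0  0  0  0]
  I: [ 0  0  0  0  1  0  0]
  L: [ 1  1  0  1  0  0  0]
  T: [ 0  0  0 -2  0 -1 -1]
  [Θ]: (-1)·0+(-1)·0+(-2)·1+(1)·0+(1)·0+(2)·0 = -2
  [I]: (-1)·0+(-1)·0+(-2)·0+(1)·0+(1)·1+(2)·0 = 1
  [L]: (-1)·1+(-1)·1+(-2)·0+(1)·1+(1)·0+(2)·0 = -1
  [T]: (-1)·0+(-1)·0+(-2)·0+(1)·-2+(1)·0+(2)·-1 = -4
⇒ Θ^-2 I L^-1 T^-4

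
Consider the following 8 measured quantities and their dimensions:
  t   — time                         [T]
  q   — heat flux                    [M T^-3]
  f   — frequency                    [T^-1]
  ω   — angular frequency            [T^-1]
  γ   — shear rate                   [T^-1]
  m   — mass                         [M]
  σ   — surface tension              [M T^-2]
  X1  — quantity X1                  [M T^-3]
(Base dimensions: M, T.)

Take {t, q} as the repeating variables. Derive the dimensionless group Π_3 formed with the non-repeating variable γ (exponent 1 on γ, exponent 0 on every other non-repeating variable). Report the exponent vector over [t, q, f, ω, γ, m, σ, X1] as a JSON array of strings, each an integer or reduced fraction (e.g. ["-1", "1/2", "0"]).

["1", "0", "0", "0", "1", "0", "0", "0"]

Dimensional matrix (M×T by t×q×f×ω×γ×m×σ×X1):
  M: [ 0  1  0  0  0  1  1  1]
  T: [ 1 -3 -1 -1 -1  0 -2 -3]
RREF → pivots at {t,q} ⇒ r = 2
Pivot set = {t,q}, free = {f,ω,γ,m,σ,X1}
RREF:
  r0: [   1    0   -1   -1   -1    3    1    0]
  r1: [   0    1    0    0    0    1    1    1]
Fix exponent of γ at 1, f at 0, ω at 0, m at 0, σ at 0, X1 at 0; solve each RREF row for its pivot's exponent:
  r0: exp(t) + (-1)·1 = 0 ⇒ exp(t) = 1
  r1: exp(q) + (0)·1 = 0 ⇒ exp(q) = 0
Π_3 = t · γ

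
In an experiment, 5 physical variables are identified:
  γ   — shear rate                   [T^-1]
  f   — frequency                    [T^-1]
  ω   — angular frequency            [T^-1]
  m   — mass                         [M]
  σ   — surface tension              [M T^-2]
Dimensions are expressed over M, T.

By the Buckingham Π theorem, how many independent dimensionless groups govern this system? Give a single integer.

3

Exponent matrix [M,T] × [γ,f,ω,m,σ]:
  M: [ 0  0  0  1  1]
  T: [-1 -1 -1  0 -2]
RREF → pivots at {γ,m} ⇒ r = 2
5 vars − rank 2 = 3 Π groups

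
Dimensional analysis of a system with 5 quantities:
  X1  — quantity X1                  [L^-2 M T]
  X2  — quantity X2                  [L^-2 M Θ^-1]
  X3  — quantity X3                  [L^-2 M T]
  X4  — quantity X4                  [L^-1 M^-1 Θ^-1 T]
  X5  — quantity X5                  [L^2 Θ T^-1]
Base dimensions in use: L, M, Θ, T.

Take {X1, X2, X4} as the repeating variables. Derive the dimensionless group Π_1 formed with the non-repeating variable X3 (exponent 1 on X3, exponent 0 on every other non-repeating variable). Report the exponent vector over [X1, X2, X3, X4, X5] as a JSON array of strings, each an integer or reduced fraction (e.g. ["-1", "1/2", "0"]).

["-1", "0", "1", "0", "0"]

Write exponents as rows L,M,Θ,T / cols X1,X2,X3,X4,X5:
  L: [-2 -2 -2 -1  2]
  M: [ 1  1  1 -1  0]
  Θ: [ 0 -1  0 -1  1]
  T: [ 1  0  1  1 -1]
Row reduction gives pivot columns X1,X2,X4; rank = 3
Pivot set = {X1,X2,X4}, free = {X3,X5}
RREF:
  r0: [   1    0    1    0 -1/3]
  r1: [   0    1    0    0 -1/3]
  r2: [   0    0    0    1 -2/3]
  r3: [   0    0    0    0    0]
Fix exponent of X3 at 1, X5 at 0; solve each RREF row for its pivot's exponent:
  r0: exp(X1) + (1)·1 = 0 ⇒ exp(X1) = -1
  r1: exp(X2) + (0)·1 = 0 ⇒ exp(X2) = 0
  r2: exp(X4) + (0)·1 = 0 ⇒ exp(X4) = 0
Π_1 = X1^-1 · X3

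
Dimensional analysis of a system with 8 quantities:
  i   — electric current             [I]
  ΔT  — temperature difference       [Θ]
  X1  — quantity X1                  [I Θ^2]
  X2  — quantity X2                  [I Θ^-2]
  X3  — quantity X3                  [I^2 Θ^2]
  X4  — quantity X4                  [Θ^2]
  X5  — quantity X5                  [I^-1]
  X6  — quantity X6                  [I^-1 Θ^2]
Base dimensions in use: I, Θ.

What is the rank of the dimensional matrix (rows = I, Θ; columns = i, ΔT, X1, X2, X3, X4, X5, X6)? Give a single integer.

Exponent matrix [I,Θ] × [i,ΔT,X1,X2,X3,X4,X5,X6]:
  I: [ 1  0  1  1  2  0 -1 -1]
  Θ: [ 0  1  2 -2  2  2  0  2]
Row reduction gives pivot columns i,ΔT; rank = 2

2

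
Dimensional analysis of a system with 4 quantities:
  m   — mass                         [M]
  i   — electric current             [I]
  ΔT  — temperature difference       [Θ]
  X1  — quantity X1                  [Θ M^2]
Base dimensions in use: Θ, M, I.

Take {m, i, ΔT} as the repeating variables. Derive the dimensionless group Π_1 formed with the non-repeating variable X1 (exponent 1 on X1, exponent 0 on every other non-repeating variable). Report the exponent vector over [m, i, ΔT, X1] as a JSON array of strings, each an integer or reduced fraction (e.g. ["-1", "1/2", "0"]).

["-2", "0", "-1", "1"]

Exponent matrix [Θ,M,I] × [m,i,ΔT,X1]:
  Θ: [ 0  0  1  1]
  M: [ 1  0  0  2]
  I: [ 0  1  0  0]
RREF → pivots at {m,i,ΔT} ⇒ r = 3
Pivot set = {m,i,ΔT}, free = {X1}
RREF:
  r0: [   1    0    0    2]
  r1: [   0    1    0    0]
  r2: [   0    0    1    1]
Fix exponent of X1 at 1; solve each RREF row for its pivot's exponent:
  r0: exp(m) + (2)·1 = 0 ⇒ exp(m) = -2
  r1: exp(i) + (0)·1 = 0 ⇒ exp(i) = 0
  r2: exp(ΔT) + (1)·1 = 0 ⇒ exp(ΔT) = -1
Π_1 = m^-2 · ΔT^-1 · X1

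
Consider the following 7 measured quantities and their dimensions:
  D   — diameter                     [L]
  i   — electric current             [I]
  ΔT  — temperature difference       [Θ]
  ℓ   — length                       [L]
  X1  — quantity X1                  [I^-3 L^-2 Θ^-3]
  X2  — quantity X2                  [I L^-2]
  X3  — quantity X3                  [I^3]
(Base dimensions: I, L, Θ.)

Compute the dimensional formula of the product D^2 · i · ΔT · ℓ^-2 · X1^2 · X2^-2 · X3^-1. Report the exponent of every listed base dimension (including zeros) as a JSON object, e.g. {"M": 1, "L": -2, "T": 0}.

{"I": -10, "L": 0, "Θ": -5}

Exponent matrix [I,L,Θ] × [D,i,ΔT,ℓ,X1,X2,X3]:
  I: [ 0  1  0  0 -3  1  3]
  L: [ 1  0  0  1 -2 -2  0]
  Θ: [ 0  0  1  0 -3  0  0]
  [I]: (2)·0+(1)·1+(1)·0+(-2)·0+(2)·-3+(-2)·1+(-1)·3 = -10
  [L]: (2)·1+(1)·0+(1)·0+(-2)·1+(2)·-2+(-2)·-2+(-1)·0 = 0
  [Θ]: (2)·0+(1)·0+(1)·1+(-2)·0+(2)·-3+(-2)·0+(-1)·0 = -5
⇒ I^-10 Θ^-5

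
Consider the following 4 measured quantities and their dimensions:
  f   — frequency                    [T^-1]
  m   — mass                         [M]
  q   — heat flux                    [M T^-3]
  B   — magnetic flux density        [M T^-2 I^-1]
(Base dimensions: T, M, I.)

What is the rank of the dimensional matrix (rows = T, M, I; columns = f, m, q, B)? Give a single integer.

Exponent matrix [T,M,I] × [f,m,q,B]:
  T: [-1  0 -3 -2]
  M: [ 0  1  1  1]
  I: [ 0  0  0 -1]
Echelon form has 3 nonzero rows (pivots: f,m,B)

3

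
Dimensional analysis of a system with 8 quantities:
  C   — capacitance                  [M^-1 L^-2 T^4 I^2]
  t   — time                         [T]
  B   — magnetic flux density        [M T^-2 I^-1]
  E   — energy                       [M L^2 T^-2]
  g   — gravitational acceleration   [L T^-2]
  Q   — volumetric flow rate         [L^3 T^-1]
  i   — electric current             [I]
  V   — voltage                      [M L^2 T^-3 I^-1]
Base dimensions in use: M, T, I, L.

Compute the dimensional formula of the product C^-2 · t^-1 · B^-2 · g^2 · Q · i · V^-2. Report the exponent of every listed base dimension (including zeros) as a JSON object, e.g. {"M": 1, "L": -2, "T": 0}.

{"M": -2, "T": -4, "I": 1, "L": 5}

Write exponents as rows M,T,I,L / cols C,t,B,E,g,Q,i,V:
  M: [-1  0  1  1  0  0  0  1]
  T: [ 4  1 -2 -2 -2 -1  0 -3]
  I: [ 2  0 -1  0  0  0  1 -1]
  L: [-2  0  0  2  1  3  0  2]
  [M]: (-2)·-1+(-1)·0+(-2)·1+(2)·0+(1)·0+(1)·0+(-2)·1 = -2
  [T]: (-2)·4+(-1)·1+(-2)·-2+(2)·-2+(1)·-1+(1)·0+(-2)·-3 = -4
  [I]: (-2)·2+(-1)·0+(-2)·-1+(2)·0+(1)·0+(1)·1+(-2)·-1 = 1
  [L]: (-2)·-2+(-1)·0+(-2)·0+(2)·1+(1)·3+(1)·0+(-2)·2 = 5
⇒ M^-2 T^-4 I L^5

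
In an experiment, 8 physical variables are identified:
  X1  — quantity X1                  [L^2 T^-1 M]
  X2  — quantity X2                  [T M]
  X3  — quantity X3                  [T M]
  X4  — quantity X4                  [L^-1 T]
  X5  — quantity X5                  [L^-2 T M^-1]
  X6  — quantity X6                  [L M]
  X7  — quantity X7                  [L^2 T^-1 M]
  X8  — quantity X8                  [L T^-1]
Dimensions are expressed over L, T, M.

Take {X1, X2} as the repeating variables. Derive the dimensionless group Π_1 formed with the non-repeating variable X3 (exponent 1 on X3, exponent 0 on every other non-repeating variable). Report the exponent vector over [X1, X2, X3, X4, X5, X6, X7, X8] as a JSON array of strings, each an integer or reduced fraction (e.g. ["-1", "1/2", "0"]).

["0", "-1", "1", "0", "0", "0", "0", "0"]

Write exponents as rows L,T,M / cols X1,X2,X3,X4,X5,X6,X7,X8:
  L: [ 2  0  0 -1 -2  1  2  1]
  T: [-1  1  1  1  1  0 -1 -1]
  M: [ 1  1  1  0 -1  1  1  0]
Echelon form has 2 nonzero rows (pivots: X1,X2)
Pivot set = {X1,X2}, free = {X3,X4,X5,X6,X7,X8}
RREF:
  r0: [   1    0    0 -1/2   -1  1/2    1  1/2]
  r1: [   0    1    1  1/2    0  1/2    0 -1/2]
  r2: [   0    0    0    0    0    0    0    0]
Fix exponent of X3 at 1, X4 at 0, X5 at 0, X6 at 0, X7 at 0, X8 at 0; solve each RREF row for its pivot's exponent:
  r0: exp(X1) + (0)·1 = 0 ⇒ exp(X1) = 0
  r1: exp(X2) + (1)·1 = 0 ⇒ exp(X2) = -1
Π_1 = X2^-1 · X3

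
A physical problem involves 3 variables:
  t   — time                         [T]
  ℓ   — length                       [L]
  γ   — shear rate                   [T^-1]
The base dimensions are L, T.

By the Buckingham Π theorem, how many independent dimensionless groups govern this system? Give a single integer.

1

Dimensional matrix (L×T by t×ℓ×γ):
  L: [ 0  1  0]
  T: [ 1  0 -1]
Echelon form has 2 nonzero rows (pivots: t,ℓ)
n=3, r=2 ⇒ 1 dimensionless group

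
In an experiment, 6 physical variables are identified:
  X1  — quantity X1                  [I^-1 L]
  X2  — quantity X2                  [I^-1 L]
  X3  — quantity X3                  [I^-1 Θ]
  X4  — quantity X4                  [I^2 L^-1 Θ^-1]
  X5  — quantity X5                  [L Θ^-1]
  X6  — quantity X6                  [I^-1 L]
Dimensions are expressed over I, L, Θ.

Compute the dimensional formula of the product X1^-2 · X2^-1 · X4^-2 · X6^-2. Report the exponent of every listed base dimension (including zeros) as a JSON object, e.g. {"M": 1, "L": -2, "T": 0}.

Exponent matrix [I,L,Θ] × [X1,X2,X3,X4,X5,X6]:
  I: [-1 -1 -1  2  0 -1]
  L: [ 1  1  0 -1  1  1]
  Θ: [ 0  0  1 -1 -1  0]
  [I]: (-2)·-1+(-1)·-1+(-2)·2+(-2)·-1 = 1
  [L]: (-2)·1+(-1)·1+(-2)·-1+(-2)·1 = -3
  [Θ]: (-2)·0+(-1)·0+(-2)·-1+(-2)·0 = 2
⇒ I L^-3 Θ^2

{"I": 1, "L": -3, "Θ": 2}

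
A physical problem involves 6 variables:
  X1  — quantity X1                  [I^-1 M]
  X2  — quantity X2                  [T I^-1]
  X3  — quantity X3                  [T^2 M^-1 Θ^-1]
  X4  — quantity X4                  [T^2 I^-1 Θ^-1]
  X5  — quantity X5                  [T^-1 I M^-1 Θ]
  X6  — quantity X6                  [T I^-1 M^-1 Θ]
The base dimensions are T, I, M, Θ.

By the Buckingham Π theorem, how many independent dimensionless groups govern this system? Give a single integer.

3

Dimensional matrix (T×I×M×Θ by X1×X2×X3×X4×X5×X6):
  T: [ 0  1  2  2 -1  1]
  I: [-1 -1  0 -1  1 -1]
  M: [ 1  0 -1  0 -1 -1]
  Θ: [ 0  0 -1 -1  1  1]
RREF → pivots at {X1,X2,X3} ⇒ r = 3
6 vars − rank 3 = 3 Π groups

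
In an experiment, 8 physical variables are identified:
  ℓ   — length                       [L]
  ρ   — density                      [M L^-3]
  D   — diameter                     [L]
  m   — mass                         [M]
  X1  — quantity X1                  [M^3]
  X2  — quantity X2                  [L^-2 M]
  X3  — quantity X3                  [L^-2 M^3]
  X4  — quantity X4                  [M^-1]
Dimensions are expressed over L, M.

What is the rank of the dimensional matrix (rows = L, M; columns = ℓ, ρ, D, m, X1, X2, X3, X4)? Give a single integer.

2

Write exponents as rows L,M / cols ℓ,ρ,D,m,X1,X2,X3,X4:
  L: [ 1 -3  1  0  0 -2 -2  0]
  M: [ 0  1  0  1  3  1  3 -1]
Echelon form has 2 nonzero rows (pivots: ℓ,ρ)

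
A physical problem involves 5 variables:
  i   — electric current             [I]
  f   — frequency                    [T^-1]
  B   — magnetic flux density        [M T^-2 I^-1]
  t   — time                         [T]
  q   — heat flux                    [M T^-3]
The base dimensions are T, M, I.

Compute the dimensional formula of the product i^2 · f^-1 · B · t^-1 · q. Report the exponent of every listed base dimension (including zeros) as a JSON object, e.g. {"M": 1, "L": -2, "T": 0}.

Write exponents as rows T,M,I / cols i,f,B,t,q:
  T: [ 0 -1 -2  1 -3]
  M: [ 0  0  1  0  1]
  I: [ 1  0 -1  0  0]
  [T]: (2)·0+(-1)·-1+(1)·-2+(-1)·1+(1)·-3 = -5
  [M]: (2)·0+(-1)·0+(1)·1+(-1)·0+(1)·1 = 2
  [I]: (2)·1+(-1)·0+(1)·-1+(-1)·0+(1)·0 = 1
⇒ T^-5 M^2 I

{"T": -5, "M": 2, "I": 1}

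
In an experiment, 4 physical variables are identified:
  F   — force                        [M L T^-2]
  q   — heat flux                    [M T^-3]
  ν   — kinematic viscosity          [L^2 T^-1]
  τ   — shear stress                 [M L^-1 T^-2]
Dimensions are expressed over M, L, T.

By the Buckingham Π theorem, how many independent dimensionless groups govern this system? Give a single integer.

1

Dimensional matrix (M×L×T by F×q×ν×τ):
  M: [ 1  1  0  1]
  L: [ 1  0  2 -1]
  T: [-2 -3 -1 -2]
RREF → pivots at {F,q,ν} ⇒ r = 3
Π count = n − r = 4 − 3 = 1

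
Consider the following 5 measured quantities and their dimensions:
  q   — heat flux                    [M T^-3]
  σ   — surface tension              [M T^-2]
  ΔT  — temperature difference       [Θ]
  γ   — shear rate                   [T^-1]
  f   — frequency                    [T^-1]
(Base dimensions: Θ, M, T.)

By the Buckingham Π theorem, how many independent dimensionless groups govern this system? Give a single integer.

Dimensional matrix (Θ×M×T by q×σ×ΔT×γ×f):
  Θ: [ 0  0  1  0  0]
  M: [ 1  1  0  0  0]
  T: [-3 -2  0 -1 -1]
Echelon form has 3 nonzero rows (pivots: q,σ,ΔT)
n=5, r=3 ⇒ 2 dimensionless groups

2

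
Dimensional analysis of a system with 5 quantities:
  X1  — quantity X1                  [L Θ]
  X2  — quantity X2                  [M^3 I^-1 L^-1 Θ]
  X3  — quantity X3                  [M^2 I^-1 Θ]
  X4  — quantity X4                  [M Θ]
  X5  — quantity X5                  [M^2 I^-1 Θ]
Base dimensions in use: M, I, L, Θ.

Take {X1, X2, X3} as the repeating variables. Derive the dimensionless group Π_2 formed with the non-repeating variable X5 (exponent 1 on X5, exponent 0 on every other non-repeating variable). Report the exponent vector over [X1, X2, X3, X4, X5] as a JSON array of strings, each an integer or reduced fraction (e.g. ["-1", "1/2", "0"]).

["0", "0", "-1", "0", "1"]

Write exponents as rows M,I,L,Θ / cols X1,X2,X3,X4,X5:
  M: [ 0  3  2  1  2]
  I: [ 0 -1 -1  0 -1]
  L: [ 1 -1  0  0  0]
  Θ: [ 1  1  1  1  1]
Echelon form has 3 nonzero rows (pivots: X1,X2,X3)
Pivot set = {X1,X2,X3}, free = {X4,X5}
RREF:
  r0: [   1    0    0    1    0]
  r1: [   0    1    0    1    0]
  r2: [   0    0    1   -1    1]
  r3: [   0    0    0    0    0]
Fix exponent of X5 at 1, X4 at 0; solve each RREF row for its pivot's exponent:
  r0: exp(X1) + (0)·1 = 0 ⇒ exp(X1) = 0
  r1: exp(X2) + (0)·1 = 0 ⇒ exp(X2) = 0
  r2: exp(X3) + (1)·1 = 0 ⇒ exp(X3) = -1
Π_2 = X3^-1 · X5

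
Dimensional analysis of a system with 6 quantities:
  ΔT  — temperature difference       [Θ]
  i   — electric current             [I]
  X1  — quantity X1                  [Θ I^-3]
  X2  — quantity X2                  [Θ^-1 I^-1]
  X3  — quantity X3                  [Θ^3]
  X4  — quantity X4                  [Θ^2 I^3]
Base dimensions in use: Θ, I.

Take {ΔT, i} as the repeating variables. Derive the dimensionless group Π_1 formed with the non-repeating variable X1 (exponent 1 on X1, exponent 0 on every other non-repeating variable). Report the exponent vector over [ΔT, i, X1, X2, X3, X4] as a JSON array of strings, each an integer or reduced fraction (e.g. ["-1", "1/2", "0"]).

Dimensional matrix (Θ×I by ΔT×i×X1×X2×X3×X4):
  Θ: [ 1  0  1 -1  3  2]
  I: [ 0  1 -3 -1  0  3]
Row reduction gives pivot columns ΔT,i; rank = 2
Pivot set = {ΔT,i}, free = {X1,X2,X3,X4}
RREF:
  r0: [   1    0    1   -1    3    2]
  r1: [   0    1   -3   -1    0    3]
Fix exponent of X1 at 1, X2 at 0, X3 at 0, X4 at 0; solve each RREF row for its pivot's exponent:
  r0: exp(ΔT) + (1)·1 = 0 ⇒ exp(ΔT) = -1
  r1: exp(i) + (-3)·1 = 0 ⇒ exp(i) = 3
Π_1 = ΔT^-1 · i^3 · X1

["-1", "3", "1", "0", "0", "0"]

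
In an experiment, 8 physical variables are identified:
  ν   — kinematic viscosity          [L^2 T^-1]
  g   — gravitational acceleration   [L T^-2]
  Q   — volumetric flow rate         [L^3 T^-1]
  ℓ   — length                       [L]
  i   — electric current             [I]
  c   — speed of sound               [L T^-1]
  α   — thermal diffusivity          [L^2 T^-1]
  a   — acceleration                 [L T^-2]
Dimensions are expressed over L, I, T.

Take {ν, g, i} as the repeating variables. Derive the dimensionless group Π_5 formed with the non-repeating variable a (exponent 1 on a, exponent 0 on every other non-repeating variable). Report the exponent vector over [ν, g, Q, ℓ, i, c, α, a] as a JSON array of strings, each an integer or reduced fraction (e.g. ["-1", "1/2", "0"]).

Exponent matrix [L,I,T] × [ν,g,Q,ℓ,i,c,α,a]:
  L: [ 2  1  3  1  0  1  2  1]
  I: [ 0  0  0  0  1  0  0  0]
  T: [-1 -2 -1  0  0 -1 -1 -2]
Row reduction gives pivot columns ν,g,i; rank = 3
Repeat: ν,g,i; free: Q,ℓ,c,α,a
RREF:
  r0: [   1    0  5/3  2/3    0  1/3    1    0]
  r1: [   0    1 -1/3 -1/3    0  1/3    0    1]
  r2: [   0    0    0    0    1    0    0    0]
Fix exponent of a at 1, Q at 0, ℓ at 0, c at 0, α at 0; solve each RREF row for its pivot's exponent:
  r0: exp(ν) + (0)·1 = 0 ⇒ exp(ν) = 0
  r1: exp(g) + (1)·1 = 0 ⇒ exp(g) = -1
  r2: exp(i) + (0)·1 = 0 ⇒ exp(i) = 0
Π_5 = g^-1 · a

["0", "-1", "0", "0", "0", "0", "0", "1"]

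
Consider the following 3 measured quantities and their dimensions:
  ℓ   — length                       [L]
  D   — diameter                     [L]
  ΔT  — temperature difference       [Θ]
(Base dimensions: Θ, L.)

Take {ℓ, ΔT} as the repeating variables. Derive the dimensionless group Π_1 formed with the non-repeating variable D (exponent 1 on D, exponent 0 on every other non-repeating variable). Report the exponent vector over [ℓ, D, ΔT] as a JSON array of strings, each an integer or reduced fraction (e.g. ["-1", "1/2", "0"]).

Dimensional matrix (Θ×L by ℓ×D×ΔT):
  Θ: [ 0  0  1]
  L: [ 1  1  0]
RREF → pivots at {ℓ,ΔT} ⇒ r = 2
Repeat: ℓ,ΔT; free: D
RREF:
  r0: [   1    1    0]
  r1: [   0    0    1]
Fix exponent of D at 1; solve each RREF row for its pivot's exponent:
  r0: exp(ℓ) + (1)·1 = 0 ⇒ exp(ℓ) = -1
  r1: exp(ΔT) + (0)·1 = 0 ⇒ exp(ΔT) = 0
Π_1 = ℓ^-1 · D

["-1", "1", "0"]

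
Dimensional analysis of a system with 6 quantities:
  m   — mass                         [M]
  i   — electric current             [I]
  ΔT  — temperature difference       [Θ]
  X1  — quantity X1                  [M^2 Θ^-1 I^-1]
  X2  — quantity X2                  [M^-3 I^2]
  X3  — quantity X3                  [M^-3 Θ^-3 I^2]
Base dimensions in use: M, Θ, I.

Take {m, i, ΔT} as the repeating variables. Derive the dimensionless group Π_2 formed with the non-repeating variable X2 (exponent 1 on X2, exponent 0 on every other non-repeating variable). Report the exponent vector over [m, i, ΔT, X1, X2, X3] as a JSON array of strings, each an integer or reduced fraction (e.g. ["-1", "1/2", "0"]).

["3", "-2", "0", "0", "1", "0"]

Dimensional matrix (M×Θ×I by m×i×ΔT×X1×X2×X3):
  M: [ 1  0  0  2 -3 -3]
  Θ: [ 0  0  1 -1  0 -3]
  I: [ 0  1  0 -1  2  2]
RREF → pivots at {m,i,ΔT} ⇒ r = 3
Pivot set = {m,i,ΔT}, free = {X1,X2,X3}
RREF:
  r0: [   1    0    0    2   -3   -3]
  r1: [   0    1    0   -1    2    2]
  r2: [   0    0    1   -1    0   -3]
Fix exponent of X2 at 1, X1 at 0, X3 at 0; solve each RREF row for its pivot's exponent:
  r0: exp(m) + (-3)·1 = 0 ⇒ exp(m) = 3
  r1: exp(i) + (2)·1 = 0 ⇒ exp(i) = -2
  r2: exp(ΔT) + (0)·1 = 0 ⇒ exp(ΔT) = 0
Π_2 = m^3 · i^-2 · X2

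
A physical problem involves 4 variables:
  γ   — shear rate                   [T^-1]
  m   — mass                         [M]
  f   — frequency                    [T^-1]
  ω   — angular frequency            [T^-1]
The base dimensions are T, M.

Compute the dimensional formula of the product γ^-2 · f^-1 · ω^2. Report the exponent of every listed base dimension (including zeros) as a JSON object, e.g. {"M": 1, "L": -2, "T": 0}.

{"T": 1, "M": 0}

Write exponents as rows T,M / cols γ,m,f,ω:
  T: [-1  0 -1 -1]
  M: [ 0  1  0  0]
  [T]: (-2)·-1+(-1)·-1+(2)·-1 = 1
  [M]: (-2)·0+(-1)·0+(2)·0 = 0
⇒ T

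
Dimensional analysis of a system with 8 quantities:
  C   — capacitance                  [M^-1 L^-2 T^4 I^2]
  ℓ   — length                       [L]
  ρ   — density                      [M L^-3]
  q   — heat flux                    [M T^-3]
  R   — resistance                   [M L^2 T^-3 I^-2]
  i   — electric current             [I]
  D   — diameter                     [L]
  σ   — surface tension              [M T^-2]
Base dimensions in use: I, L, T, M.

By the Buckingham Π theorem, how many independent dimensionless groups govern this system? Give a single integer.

Dimensional matrix (I×L×T×M by C×ℓ×ρ×q×R×i×D×σ):
  I: [ 2  0  0  0 -2  1  0  0]
  L: [-2  1 -3  0  2  0  1  0]
  T: [ 4  0  0 -3 -3  0  0 -2]
  M: [-1  0  1  1  1  0  0  1]
RREF → pivots at {C,ℓ,ρ,q} ⇒ r = 4
n=8, r=4 ⇒ 4 dimensionless groups

4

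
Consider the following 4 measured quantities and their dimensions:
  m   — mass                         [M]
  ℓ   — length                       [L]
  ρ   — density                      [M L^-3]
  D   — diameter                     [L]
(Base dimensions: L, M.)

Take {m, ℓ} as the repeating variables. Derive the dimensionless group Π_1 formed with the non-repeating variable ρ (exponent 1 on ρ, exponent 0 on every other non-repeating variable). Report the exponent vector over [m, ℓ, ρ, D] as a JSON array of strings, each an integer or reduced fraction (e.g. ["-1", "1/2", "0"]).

Dimensional matrix (L×M by m×ℓ×ρ×D):
  L: [ 0  1 -3  1]
  M: [ 1  0  1  0]
RREF → pivots at {m,ℓ} ⇒ r = 2
Pivot set = {m,ℓ}, free = {ρ,D}
RREF:
  r0: [   1    0    1    0]
  r1: [   0    1   -3    1]
Fix exponent of ρ at 1, D at 0; solve each RREF row for its pivot's exponent:
  r0: exp(m) + (1)·1 = 0 ⇒ exp(m) = -1
  r1: exp(ℓ) + (-3)·1 = 0 ⇒ exp(ℓ) = 3
Π_1 = m^-1 · ℓ^3 · ρ

["-1", "3", "1", "0"]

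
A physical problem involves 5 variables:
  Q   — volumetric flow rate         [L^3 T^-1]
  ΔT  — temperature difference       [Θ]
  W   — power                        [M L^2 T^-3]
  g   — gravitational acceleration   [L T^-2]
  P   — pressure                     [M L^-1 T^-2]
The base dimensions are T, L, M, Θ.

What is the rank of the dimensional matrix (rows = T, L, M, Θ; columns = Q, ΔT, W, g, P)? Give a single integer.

Dimensional matrix (T×L×M×Θ by Q×ΔT×W×g×P):
  T: [-1  0 -3 -2 -2]
  L: [ 3  0  2  1 -1]
  M: [ 0  0  1  0  1]
  Θ: [ 0  1  0  0  0]
Row reduction gives pivot columns Q,ΔT,W,g; rank = 4

4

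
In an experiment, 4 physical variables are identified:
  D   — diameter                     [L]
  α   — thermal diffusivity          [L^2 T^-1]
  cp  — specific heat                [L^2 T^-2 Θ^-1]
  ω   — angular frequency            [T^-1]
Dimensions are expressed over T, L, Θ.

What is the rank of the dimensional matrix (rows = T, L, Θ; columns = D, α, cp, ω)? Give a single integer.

3

Exponent matrix [T,L,Θ] × [D,α,cp,ω]:
  T: [ 0 -1 -2 -1]
  L: [ 1  2  2  0]
  Θ: [ 0  0 -1  0]
Echelon form has 3 nonzero rows (pivots: D,α,cp)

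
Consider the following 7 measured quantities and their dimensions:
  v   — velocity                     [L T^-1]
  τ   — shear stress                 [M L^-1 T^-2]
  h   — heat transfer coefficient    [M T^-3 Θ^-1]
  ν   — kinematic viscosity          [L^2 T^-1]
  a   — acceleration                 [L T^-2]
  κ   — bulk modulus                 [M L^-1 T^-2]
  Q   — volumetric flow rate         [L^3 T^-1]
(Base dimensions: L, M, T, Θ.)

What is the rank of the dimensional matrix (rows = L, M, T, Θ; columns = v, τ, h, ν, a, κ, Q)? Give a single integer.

Dimensional matrix (L×M×T×Θ by v×τ×h×ν×a×κ×Q):
  L: [ 1 -1  0  2  1 -1  3]
  M: [ 0  1  1  0  0  1  0]
  T: [-1 -2 -3 -1 -2 -2 -1]
  Θ: [ 0  0 -1  0  0  0  0]
Row reduction gives pivot columns v,τ,h,ν; rank = 4

4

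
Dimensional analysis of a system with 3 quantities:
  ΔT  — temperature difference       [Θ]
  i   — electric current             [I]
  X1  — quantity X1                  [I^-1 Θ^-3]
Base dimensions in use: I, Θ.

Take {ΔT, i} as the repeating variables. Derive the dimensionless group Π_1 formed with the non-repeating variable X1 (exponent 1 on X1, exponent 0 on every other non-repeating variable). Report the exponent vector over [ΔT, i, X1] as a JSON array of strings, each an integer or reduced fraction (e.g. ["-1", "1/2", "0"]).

Dimensional matrix (I×Θ by ΔT×i×X1):
  I: [ 0  1 -1]
  Θ: [ 1  0 -3]
RREF → pivots at {ΔT,i} ⇒ r = 2
Repeat: ΔT,i; free: X1
RREF:
  r0: [   1    0   -3]
  r1: [   0    1   -1]
Fix exponent of X1 at 1; solve each RREF row for its pivot's exponent:
  r0: exp(ΔT) + (-3)·1 = 0 ⇒ exp(ΔT) = 3
  r1: exp(i) + (-1)·1 = 0 ⇒ exp(i) = 1
Π_1 = ΔT^3 · i · X1

["3", "1", "1"]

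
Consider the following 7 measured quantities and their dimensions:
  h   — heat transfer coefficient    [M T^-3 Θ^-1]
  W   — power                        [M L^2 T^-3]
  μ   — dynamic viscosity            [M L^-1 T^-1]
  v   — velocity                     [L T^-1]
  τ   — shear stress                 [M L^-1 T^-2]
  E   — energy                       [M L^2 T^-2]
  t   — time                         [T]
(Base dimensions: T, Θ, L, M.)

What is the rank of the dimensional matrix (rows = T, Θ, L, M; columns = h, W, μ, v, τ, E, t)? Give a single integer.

Exponent matrix [T,Θ,L,M] × [h,W,μ,v,τ,E,t]:
  T: [-3 -3 -1 -1 -2 -2  1]
  Θ: [-1  0  0  0  0  0  0]
  L: [ 0  2 -1  1 -1  2  0]
  M: [ 1  1  1  0  1  1  0]
RREF → pivots at {h,W,μ,v} ⇒ r = 4

4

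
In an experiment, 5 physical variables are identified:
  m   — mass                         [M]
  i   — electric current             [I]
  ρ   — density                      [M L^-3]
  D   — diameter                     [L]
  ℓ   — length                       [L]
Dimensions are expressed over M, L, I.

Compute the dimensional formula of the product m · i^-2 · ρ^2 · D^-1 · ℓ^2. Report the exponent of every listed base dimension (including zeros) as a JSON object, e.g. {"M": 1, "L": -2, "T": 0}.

Dimensional matrix (M×L×I by m×i×ρ×D×ℓ):
  M: [ 1  0  1  0  0]
  L: [ 0  0 -3  1  1]
  I: [ 0  1  0  0  0]
  [M]: (1)·1+(-2)·0+(2)·1+(-1)·0+(2)·0 = 3
  [L]: (1)·0+(-2)·0+(2)·-3+(-1)·1+(2)·1 = -5
  [I]: (1)·0+(-2)·1+(2)·0+(-1)·0+(2)·0 = -2
⇒ M^3 L^-5 I^-2

{"M": 3, "L": -5, "I": -2}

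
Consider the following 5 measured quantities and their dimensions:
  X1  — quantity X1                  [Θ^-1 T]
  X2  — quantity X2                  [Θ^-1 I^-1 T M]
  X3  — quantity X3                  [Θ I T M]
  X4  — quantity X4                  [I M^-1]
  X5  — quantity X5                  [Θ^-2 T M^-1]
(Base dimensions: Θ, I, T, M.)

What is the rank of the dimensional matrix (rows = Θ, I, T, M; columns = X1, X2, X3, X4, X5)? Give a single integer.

Write exponents as rows Θ,I,T,M / cols X1,X2,X3,X4,X5:
  Θ: [-1 -1  1  0 -2]
  I: [ 0 -1  1  1  0]
  T: [ 1  1  1  0  1]
  M: [ 0  1  1 -1 -1]
RREF → pivots at {X1,X2,X3} ⇒ r = 3

3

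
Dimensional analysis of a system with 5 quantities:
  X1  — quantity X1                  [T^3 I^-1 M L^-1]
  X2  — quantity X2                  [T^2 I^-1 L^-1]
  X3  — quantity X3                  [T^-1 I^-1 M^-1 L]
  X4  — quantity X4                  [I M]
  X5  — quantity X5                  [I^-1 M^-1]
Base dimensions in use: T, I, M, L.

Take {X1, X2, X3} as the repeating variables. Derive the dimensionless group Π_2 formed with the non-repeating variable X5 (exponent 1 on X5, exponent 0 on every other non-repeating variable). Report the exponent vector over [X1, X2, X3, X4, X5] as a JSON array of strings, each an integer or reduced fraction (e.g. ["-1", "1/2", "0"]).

["1/2", "-1", "-1/2", "0", "1"]

Dimensional matrix (T×I×M×L by X1×X2×X3×X4×X5):
  T: [ 3  2 -1  0  0]
  I: [-1 -1 -1  1 -1]
  M: [ 1  0 -1  1 -1]
  L: [-1 -1  1  0  0]
RREF → pivots at {X1,X2,X3} ⇒ r = 3
Pivot set = {X1,X2,X3}, free = {X4,X5}
RREF:
  r0: [   1    0    0  1/2 -1/2]
  r1: [   0    1    0   -1    1]
  r2: [   0    0    1 -1/2  1/2]
  r3: [   0    0    0    0    0]
Fix exponent of X5 at 1, X4 at 0; solve each RREF row for its pivot's exponent:
  r0: exp(X1) + (-1/2)·1 = 0 ⇒ exp(X1) = 1/2
  r1: exp(X2) + (1)·1 = 0 ⇒ exp(X2) = -1
  r2: exp(X3) + (1/2)·1 = 0 ⇒ exp(X3) = -1/2
Π_2 = X1^(1/2) · X2^-1 · X3^(-1/2) · X5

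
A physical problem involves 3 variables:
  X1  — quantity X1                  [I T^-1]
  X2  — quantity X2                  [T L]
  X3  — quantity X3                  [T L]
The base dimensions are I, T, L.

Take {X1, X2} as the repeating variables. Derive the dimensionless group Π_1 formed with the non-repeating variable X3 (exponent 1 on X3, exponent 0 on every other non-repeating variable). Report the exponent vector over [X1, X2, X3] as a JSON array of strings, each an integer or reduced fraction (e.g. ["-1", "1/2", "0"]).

Exponent matrix [I,T,L] × [X1,X2,X3]:
  I: [ 1  0  0]
  T: [-1  1  1]
  L: [ 0  1  1]
RREF → pivots at {X1,X2} ⇒ r = 2
Repeat: X1,X2; free: X3
RREF:
  r0: [   1    0    0]
  r1: [   0    1    1]
  r2: [   0    0    0]
Fix exponent of X3 at 1; solve each RREF row for its pivot's exponent:
  r0: exp(X1) + (0)·1 = 0 ⇒ exp(X1) = 0
  r1: exp(X2) + (1)·1 = 0 ⇒ exp(X2) = -1
Π_1 = X2^-1 · X3

["0", "-1", "1"]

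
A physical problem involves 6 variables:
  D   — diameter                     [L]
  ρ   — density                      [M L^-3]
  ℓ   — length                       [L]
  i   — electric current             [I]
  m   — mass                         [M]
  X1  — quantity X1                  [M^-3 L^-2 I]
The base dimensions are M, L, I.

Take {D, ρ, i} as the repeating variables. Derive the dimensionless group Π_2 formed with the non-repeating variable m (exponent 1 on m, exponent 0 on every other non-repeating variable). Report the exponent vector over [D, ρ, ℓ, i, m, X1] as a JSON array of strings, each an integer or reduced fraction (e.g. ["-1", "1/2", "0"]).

Exponent matrix [M,L,I] × [D,ρ,ℓ,i,m,X1]:
  M: [ 0  1  0  0  1 -3]
  L: [ 1 -3  1  0  0 -2]
  I: [ 0  0  0  1  0  1]
RREF → pivots at {D,ρ,i} ⇒ r = 3
Repeat: D,ρ,i; free: ℓ,m,X1
RREF:
  r0: [   1    0    1    0    3  -11]
  r1: [   0    1    0    0    1   -3]
  r2: [   0    0    0    1    0    1]
Fix exponent of m at 1, ℓ at 0, X1 at 0; solve each RREF row for its pivot's exponent:
  r0: exp(D) + (3)·1 = 0 ⇒ exp(D) = -3
  r1: exp(ρ) + (1)·1 = 0 ⇒ exp(ρ) = -1
  r2: exp(i) + (0)·1 = 0 ⇒ exp(i) = 0
Π_2 = D^-3 · ρ^-1 · m

["-3", "-1", "0", "0", "1", "0"]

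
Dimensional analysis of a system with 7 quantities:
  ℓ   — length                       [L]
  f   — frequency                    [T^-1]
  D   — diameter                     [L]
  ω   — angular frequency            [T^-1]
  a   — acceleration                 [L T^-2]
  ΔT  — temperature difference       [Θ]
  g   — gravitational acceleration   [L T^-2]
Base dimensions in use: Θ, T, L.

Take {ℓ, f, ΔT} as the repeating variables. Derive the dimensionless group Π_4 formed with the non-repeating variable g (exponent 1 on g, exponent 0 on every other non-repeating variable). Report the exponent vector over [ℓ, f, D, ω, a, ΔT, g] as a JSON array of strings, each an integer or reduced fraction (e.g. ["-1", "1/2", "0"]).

Dimensional matrix (Θ×T×L by ℓ×f×D×ω×a×ΔT×g):
  Θ: [ 0  0  0  0  0  1  0]
  T: [ 0 -1  0 -1 -2  0 -2]
  L: [ 1  0  1  0  1  0  1]
RREF → pivots at {ℓ,f,ΔT} ⇒ r = 3
Pivot set = {ℓ,f,ΔT}, free = {D,ω,a,g}
RREF:
  r0: [   1    0    1    0    1    0    1]
  r1: [   0    1    0    1    2    0    2]
  r2: [   0    0    0    0    0    1    0]
Fix exponent of g at 1, D at 0, ω at 0, a at 0; solve each RREF row for its pivot's exponent:
  r0: exp(ℓ) + (1)·1 = 0 ⇒ exp(ℓ) = -1
  r1: exp(f) + (2)·1 = 0 ⇒ exp(f) = -2
  r2: exp(ΔT) + (0)·1 = 0 ⇒ exp(ΔT) = 0
Π_4 = ℓ^-1 · f^-2 · g

["-1", "-2", "0", "0", "0", "0", "1"]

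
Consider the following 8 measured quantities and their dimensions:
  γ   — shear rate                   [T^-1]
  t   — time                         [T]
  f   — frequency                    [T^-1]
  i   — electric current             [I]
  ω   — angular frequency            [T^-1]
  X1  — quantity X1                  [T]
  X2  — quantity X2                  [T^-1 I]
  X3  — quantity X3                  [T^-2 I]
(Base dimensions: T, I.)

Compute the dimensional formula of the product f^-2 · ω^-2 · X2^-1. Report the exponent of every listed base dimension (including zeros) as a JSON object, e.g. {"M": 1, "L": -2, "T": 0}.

{"T": 5, "I": -1}

Dimensional matrix (T×I by γ×t×f×i×ω×X1×X2×X3):
  T: [-1  1 -1  0 -1  1 -1 -2]
  I: [ 0  0  0  1  0  0  1  1]
  [T]: (-2)·-1+(-2)·-1+(-1)·-1 = 5
  [I]: (-2)·0+(-2)·0+(-1)·1 = -1
⇒ T^5 I^-1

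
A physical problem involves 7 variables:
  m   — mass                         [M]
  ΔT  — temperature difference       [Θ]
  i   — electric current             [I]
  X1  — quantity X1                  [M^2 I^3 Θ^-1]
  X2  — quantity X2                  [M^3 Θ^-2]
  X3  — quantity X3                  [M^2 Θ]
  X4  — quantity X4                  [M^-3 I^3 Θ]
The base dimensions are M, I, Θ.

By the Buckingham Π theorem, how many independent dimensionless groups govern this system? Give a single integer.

4

Write exponents as rows M,I,Θ / cols m,ΔT,i,X1,X2,X3,X4:
  M: [ 1  0  0  2  3  2 -3]
  I: [ 0  0  1  3  0  0  3]
  Θ: [ 0  1  0 -1 -2  1  1]
Echelon form has 3 nonzero rows (pivots: m,ΔT,i)
Π count = n − r = 7 − 3 = 4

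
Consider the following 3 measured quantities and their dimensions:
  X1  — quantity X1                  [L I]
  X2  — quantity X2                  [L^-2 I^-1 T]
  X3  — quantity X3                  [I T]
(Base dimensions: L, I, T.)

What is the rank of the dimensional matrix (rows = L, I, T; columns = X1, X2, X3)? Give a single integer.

2

Dimensional matrix (L×I×T by X1×X2×X3):
  L: [ 1 -2  0]
  I: [ 1 -1  1]
  T: [ 0  1  1]
Row reduction gives pivot columns X1,X2; rank = 2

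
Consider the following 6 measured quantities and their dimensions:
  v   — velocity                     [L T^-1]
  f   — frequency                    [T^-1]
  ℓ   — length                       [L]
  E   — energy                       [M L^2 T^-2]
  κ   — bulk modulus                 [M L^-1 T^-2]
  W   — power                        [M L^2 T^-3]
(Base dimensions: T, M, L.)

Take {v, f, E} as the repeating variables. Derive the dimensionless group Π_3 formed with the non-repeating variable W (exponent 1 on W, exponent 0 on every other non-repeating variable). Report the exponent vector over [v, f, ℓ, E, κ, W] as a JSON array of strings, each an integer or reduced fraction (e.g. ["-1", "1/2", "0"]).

["0", "-1", "0", "-1", "0", "1"]

Exponent matrix [T,M,L] × [v,f,ℓ,E,κ,W]:
  T: [-1 -1  0 -2 -2 -3]
  M: [ 0  0  0  1  1  1]
  L: [ 1  0  1  2 -1  2]
Row reduction gives pivot columns v,f,E; rank = 3
Repeat: v,f,E; free: ℓ,κ,W
RREF:
  r0: [   1    0    1    0   -3    0]
  r1: [   0    1   -1    0    3    1]
  r2: [   0    0    0    1    1    1]
Fix exponent of W at 1, ℓ at 0, κ at 0; solve each RREF row for its pivot's exponent:
  r0: exp(v) + (0)·1 = 0 ⇒ exp(v) = 0
  r1: exp(f) + (1)·1 = 0 ⇒ exp(f) = -1
  r2: exp(E) + (1)·1 = 0 ⇒ exp(E) = -1
Π_3 = f^-1 · E^-1 · W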